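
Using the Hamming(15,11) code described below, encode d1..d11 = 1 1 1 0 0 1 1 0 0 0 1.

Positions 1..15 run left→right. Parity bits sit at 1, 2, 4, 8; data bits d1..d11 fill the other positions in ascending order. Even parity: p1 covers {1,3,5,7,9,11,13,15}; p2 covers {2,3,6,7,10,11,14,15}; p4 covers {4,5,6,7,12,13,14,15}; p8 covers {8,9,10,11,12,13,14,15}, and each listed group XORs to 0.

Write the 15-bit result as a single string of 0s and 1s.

011111010110001

Place data at non-parity positions: p1 p2 1 p4 1 1 0 p8 0 1 1 0 0 0 1
p1 (pos 1,3,5,7,9,11,13,15): XOR of data positions = 1⊕1⊕0⊕0⊕1⊕0⊕1 = 0
p2 (pos 2,3,6,7,10,11,14,15): XOR of data positions = 1⊕1⊕0⊕1⊕1⊕0⊕1 = 1
p4 (pos 4,5,6,7,12,13,14,15): XOR of data positions = 1⊕1⊕0⊕0⊕0⊕0⊕1 = 1
p8 (pos 8,9,10,11,12,13,14,15): XOR of data positions = 0⊕1⊕1⊕0⊕0⊕0⊕1 = 1
Codeword: 011111010110001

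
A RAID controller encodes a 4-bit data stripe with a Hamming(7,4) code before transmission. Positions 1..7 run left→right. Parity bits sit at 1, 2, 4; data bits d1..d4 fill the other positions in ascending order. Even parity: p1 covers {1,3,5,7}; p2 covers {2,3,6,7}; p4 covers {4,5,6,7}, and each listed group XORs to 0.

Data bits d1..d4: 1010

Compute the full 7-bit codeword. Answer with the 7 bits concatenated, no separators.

1011010

Place data at non-parity positions: p1 p2 1 p4 0 1 0
p1 (pos 1,3,5,7): XOR of data positions = 1⊕0⊕0 = 1
p2 (pos 2,3,6,7): XOR of data positions = 1⊕1⊕0 = 0
p4 (pos 4,5,6,7): XOR of data positions = 0⊕1⊕0 = 1
Codeword: 1011010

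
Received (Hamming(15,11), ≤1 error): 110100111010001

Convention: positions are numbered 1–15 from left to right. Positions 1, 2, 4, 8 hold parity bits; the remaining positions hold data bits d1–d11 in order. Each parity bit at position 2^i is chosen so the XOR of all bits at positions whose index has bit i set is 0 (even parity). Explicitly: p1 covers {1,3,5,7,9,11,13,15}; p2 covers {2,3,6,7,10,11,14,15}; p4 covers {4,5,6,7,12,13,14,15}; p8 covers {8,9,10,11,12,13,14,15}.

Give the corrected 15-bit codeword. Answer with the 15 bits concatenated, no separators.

110110111010001

s1 (pos 1,3,5,7,9,11,13,15): 1⊕0⊕0⊕1⊕1⊕1⊕0⊕1 = 1
s2 (pos 2,3,6,7,10,11,14,15): 1⊕0⊕0⊕1⊕0⊕1⊕0⊕1 = 0
s4 (pos 4,5,6,7,12,13,14,15): 1⊕0⊕0⊕1⊕0⊕0⊕0⊕1 = 1
s8 (pos 8,9,10,11,12,13,14,15): 1⊕1⊕0⊕1⊕0⊕0⊕0⊕1 = 0
Syndrome s8…s1 = 0101 → error at position 5.
Flip position 5: 110100111010001 → 110110111010001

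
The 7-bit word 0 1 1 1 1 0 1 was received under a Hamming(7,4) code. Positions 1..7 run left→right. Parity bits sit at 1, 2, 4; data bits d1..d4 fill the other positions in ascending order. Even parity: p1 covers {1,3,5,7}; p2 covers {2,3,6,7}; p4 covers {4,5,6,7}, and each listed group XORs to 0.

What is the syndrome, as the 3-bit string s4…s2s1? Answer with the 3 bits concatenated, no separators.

s1 (pos 1,3,5,7): 0⊕1⊕1⊕1 = 1
s2 (pos 2,3,6,7): 1⊕1⊕0⊕1 = 1
s4 (pos 4,5,6,7): 1⊕1⊕0⊕1 = 1
Syndrome s4…s1 = 111 → error at position 7.

111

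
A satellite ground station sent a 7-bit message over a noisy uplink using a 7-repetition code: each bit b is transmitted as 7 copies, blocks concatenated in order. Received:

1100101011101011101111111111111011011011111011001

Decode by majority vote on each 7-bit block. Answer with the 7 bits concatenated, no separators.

1111111

Block 1 (1100101): 4 ones → 1
Block 2 (0111010): 4 ones → 1
Block 3 (1110111): 6 ones → 1
Block 4 (1111111): 7 ones → 1
Block 5 (1110110): 5 ones → 1
Block 6 (1101111): 6 ones → 1
Block 7 (1011001): 4 ones → 1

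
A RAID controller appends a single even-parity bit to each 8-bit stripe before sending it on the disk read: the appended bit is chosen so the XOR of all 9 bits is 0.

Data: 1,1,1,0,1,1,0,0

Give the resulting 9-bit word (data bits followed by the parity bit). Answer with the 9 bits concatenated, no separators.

111011001

XOR of the 8 data bits: 1⊕1⊕1⊕0⊕1⊕1⊕0⊕0 = 1
Parity bit = 1 (so all 9 bits XOR to 0).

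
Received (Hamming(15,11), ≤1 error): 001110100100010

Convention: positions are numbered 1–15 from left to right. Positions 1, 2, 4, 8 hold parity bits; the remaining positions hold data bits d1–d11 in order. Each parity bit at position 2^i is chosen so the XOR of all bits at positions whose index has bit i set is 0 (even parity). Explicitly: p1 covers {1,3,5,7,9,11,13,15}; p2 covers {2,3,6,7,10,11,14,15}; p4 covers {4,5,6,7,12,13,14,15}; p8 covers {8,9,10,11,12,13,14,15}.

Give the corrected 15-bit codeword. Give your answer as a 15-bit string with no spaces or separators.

s1 (pos 1,3,5,7,9,11,13,15): 0⊕1⊕1⊕1⊕0⊕0⊕0⊕0 = 1
s2 (pos 2,3,6,7,10,11,14,15): 0⊕1⊕0⊕1⊕1⊕0⊕1⊕0 = 0
s4 (pos 4,5,6,7,12,13,14,15): 1⊕1⊕0⊕1⊕0⊕0⊕1⊕0 = 0
s8 (pos 8,9,10,11,12,13,14,15): 0⊕0⊕1⊕0⊕0⊕0⊕1⊕0 = 0
Syndrome s8…s1 = 0001 → error at position 1.
Flip position 1: 001110100100010 → 101110100100010

101110100100010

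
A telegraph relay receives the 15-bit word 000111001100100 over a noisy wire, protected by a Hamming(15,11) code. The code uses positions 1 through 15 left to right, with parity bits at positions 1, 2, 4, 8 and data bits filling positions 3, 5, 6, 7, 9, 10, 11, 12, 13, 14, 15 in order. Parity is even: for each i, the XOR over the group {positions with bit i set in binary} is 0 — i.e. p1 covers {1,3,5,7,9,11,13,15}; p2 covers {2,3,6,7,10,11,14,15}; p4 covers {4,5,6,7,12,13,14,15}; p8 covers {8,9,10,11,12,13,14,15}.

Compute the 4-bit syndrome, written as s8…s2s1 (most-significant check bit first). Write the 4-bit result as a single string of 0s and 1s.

1001

s1 (pos 1,3,5,7,9,11,13,15): 0⊕0⊕1⊕0⊕1⊕0⊕1⊕0 = 1
s2 (pos 2,3,6,7,10,11,14,15): 0⊕0⊕1⊕0⊕1⊕0⊕0⊕0 = 0
s4 (pos 4,5,6,7,12,13,14,15): 1⊕1⊕1⊕0⊕0⊕1⊕0⊕0 = 0
s8 (pos 8,9,10,11,12,13,14,15): 0⊕1⊕1⊕0⊕0⊕1⊕0⊕0 = 1
Syndrome s8…s1 = 1001 → error at position 9.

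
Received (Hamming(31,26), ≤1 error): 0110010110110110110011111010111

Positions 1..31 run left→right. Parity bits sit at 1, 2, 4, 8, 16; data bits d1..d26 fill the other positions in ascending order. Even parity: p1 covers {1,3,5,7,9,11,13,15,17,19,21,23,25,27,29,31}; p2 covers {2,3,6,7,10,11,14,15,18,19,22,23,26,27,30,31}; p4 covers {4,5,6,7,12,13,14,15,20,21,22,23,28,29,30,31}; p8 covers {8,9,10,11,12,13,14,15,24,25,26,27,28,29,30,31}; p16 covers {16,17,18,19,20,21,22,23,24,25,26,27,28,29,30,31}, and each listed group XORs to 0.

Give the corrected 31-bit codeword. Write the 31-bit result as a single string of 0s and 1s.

0110010110110110010011111010111

s1 (pos 1,3,5,7,9,11,13,15,17,19,21,23,25,27,29,31): 0⊕1⊕0⊕0⊕1⊕1⊕0⊕1⊕1⊕0⊕1⊕1⊕1⊕1⊕1⊕1 = 1
s2 (pos 2,3,6,7,10,11,14,15,18,19,22,23,26,27,30,31): 1⊕1⊕1⊕0⊕0⊕1⊕1⊕1⊕1⊕0⊕1⊕1⊕0⊕1⊕1⊕1 = 0
s4 (pos 4,5,6,7,12,13,14,15,20,21,22,23,28,29,30,31): 0⊕0⊕1⊕0⊕1⊕0⊕1⊕1⊕0⊕1⊕1⊕1⊕0⊕1⊕1⊕1 = 0
s8 (pos 8,9,10,11,12,13,14,15,24,25,26,27,28,29,30,31): 1⊕1⊕0⊕1⊕1⊕0⊕1⊕1⊕1⊕1⊕0⊕1⊕0⊕1⊕1⊕1 = 0
s16 (pos 16,17,18,19,20,21,22,23,24,25,26,27,28,29,30,31): 0⊕1⊕1⊕0⊕0⊕1⊕1⊕1⊕1⊕1⊕0⊕1⊕0⊕1⊕1⊕1 = 1
Syndrome s16…s1 = 10001 → error at position 17.
Flip position 17: 0110010110110110110011111010111 → 0110010110110110010011111010111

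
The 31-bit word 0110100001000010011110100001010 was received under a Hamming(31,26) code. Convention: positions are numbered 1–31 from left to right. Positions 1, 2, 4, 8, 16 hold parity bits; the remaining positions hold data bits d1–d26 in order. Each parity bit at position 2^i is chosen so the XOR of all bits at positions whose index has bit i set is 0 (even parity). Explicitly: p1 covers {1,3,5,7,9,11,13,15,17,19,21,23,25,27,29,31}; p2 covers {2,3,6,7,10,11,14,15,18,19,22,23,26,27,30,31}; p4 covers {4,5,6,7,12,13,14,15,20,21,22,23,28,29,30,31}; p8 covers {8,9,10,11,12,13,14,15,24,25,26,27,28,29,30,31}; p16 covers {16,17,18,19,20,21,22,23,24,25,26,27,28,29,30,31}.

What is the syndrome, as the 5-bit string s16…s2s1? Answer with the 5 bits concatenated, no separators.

s1 (pos 1,3,5,7,9,11,13,15,17,19,21,23,25,27,29,31): 0⊕1⊕1⊕0⊕0⊕0⊕0⊕1⊕0⊕1⊕1⊕1⊕0⊕0⊕0⊕0 = 0
s2 (pos 2,3,6,7,10,11,14,15,18,19,22,23,26,27,30,31): 1⊕1⊕0⊕0⊕1⊕0⊕0⊕1⊕1⊕1⊕0⊕1⊕0⊕0⊕1⊕0 = 0
s4 (pos 4,5,6,7,12,13,14,15,20,21,22,23,28,29,30,31): 0⊕1⊕0⊕0⊕0⊕0⊕0⊕1⊕1⊕1⊕0⊕1⊕1⊕0⊕1⊕0 = 1
s8 (pos 8,9,10,11,12,13,14,15,24,25,26,27,28,29,30,31): 0⊕0⊕1⊕0⊕0⊕0⊕0⊕1⊕0⊕0⊕0⊕0⊕1⊕0⊕1⊕0 = 0
s16 (pos 16,17,18,19,20,21,22,23,24,25,26,27,28,29,30,31): 0⊕0⊕1⊕1⊕1⊕1⊕0⊕1⊕0⊕0⊕0⊕0⊕1⊕0⊕1⊕0 = 1
Syndrome s16…s1 = 10100 → error at position 20.

10100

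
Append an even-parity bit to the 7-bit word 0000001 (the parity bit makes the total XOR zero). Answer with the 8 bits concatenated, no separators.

00000011

XOR of the 7 data bits: 0⊕0⊕0⊕0⊕0⊕0⊕1 = 1
Parity bit = 1 (so all 8 bits XOR to 0).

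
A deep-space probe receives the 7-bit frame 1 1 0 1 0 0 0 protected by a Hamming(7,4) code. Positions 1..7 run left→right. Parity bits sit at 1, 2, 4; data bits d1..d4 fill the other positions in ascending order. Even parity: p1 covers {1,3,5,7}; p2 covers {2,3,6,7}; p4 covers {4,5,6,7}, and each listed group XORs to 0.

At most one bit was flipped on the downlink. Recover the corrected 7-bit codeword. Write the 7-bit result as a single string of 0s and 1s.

s1 (pos 1,3,5,7): 1⊕0⊕0⊕0 = 1
s2 (pos 2,3,6,7): 1⊕0⊕0⊕0 = 1
s4 (pos 4,5,6,7): 1⊕0⊕0⊕0 = 1
Syndrome s4…s1 = 111 → error at position 7.
Flip position 7: 1101000 → 1101001

1101001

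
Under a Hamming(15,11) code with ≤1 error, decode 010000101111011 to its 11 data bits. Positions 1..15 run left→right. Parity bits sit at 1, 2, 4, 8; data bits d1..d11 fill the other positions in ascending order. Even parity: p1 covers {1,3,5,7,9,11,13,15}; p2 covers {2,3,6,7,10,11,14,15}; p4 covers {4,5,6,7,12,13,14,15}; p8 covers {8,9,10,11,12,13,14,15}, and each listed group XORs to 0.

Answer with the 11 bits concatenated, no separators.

00011111011

s1 (pos 1,3,5,7,9,11,13,15): 0⊕0⊕0⊕1⊕1⊕1⊕0⊕1 = 0
s2 (pos 2,3,6,7,10,11,14,15): 1⊕0⊕0⊕1⊕1⊕1⊕1⊕1 = 0
s4 (pos 4,5,6,7,12,13,14,15): 0⊕0⊕0⊕1⊕1⊕0⊕1⊕1 = 0
s8 (pos 8,9,10,11,12,13,14,15): 0⊕1⊕1⊕1⊕1⊕0⊕1⊕1 = 0
Syndrome s8…s1 = 0000 → no error.
Read data bits from positions 3,5,6,7,9,10,11,12,13,14,15: 00011111011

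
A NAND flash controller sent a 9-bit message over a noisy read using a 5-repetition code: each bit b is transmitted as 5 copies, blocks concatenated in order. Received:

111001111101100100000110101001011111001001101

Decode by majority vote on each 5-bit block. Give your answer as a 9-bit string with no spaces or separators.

Block 1 (11100): 3 ones → 1
Block 2 (11111): 5 ones → 1
Block 3 (01100): 2 ones → 0
Block 4 (10000): 1 one → 0
Block 5 (01101): 3 ones → 1
Block 6 (01001): 2 ones → 0
Block 7 (01111): 4 ones → 1
Block 8 (10010): 2 ones → 0
Block 9 (01101): 3 ones → 1

110010101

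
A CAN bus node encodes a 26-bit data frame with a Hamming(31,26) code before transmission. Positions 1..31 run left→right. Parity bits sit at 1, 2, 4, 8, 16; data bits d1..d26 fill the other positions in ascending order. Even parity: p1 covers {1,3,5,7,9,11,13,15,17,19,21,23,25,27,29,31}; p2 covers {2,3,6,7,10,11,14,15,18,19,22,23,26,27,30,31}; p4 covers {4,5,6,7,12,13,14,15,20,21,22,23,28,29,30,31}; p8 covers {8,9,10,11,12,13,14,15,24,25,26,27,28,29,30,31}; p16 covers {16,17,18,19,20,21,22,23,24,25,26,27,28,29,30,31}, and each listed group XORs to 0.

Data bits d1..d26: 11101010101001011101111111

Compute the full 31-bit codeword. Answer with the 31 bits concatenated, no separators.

Place data at non-parity positions: p1 p2 1 p4 1 1 0 p8 1 0 1 0 1 0 1 p16 0 0 1 0 1 1 1 0 1 1 1 1 1 1 1
p1 (pos 1,3,5,7,9,11,13,15,17,19,21,23,25,27,29,31): XOR of data positions = 1⊕1⊕0⊕1⊕1⊕1⊕1⊕0⊕1⊕1⊕1⊕1⊕1⊕1⊕1 = 1
p2 (pos 2,3,6,7,10,11,14,15,18,19,22,23,26,27,30,31): XOR of data positions = 1⊕1⊕0⊕0⊕1⊕0⊕1⊕0⊕1⊕1⊕1⊕1⊕1⊕1⊕1 = 1
p4 (pos 4,5,6,7,12,13,14,15,20,21,22,23,28,29,30,31): XOR of data positions = 1⊕1⊕0⊕0⊕1⊕0⊕1⊕0⊕1⊕1⊕1⊕1⊕1⊕1⊕1 = 1
p8 (pos 8,9,10,11,12,13,14,15,24,25,26,27,28,29,30,31): XOR of data positions = 1⊕0⊕1⊕0⊕1⊕0⊕1⊕0⊕1⊕1⊕1⊕1⊕1⊕1⊕1 = 1
p16 (pos 16,17,18,19,20,21,22,23,24,25,26,27,28,29,30,31): XOR of data positions = 0⊕0⊕1⊕0⊕1⊕1⊕1⊕0⊕1⊕1⊕1⊕1⊕1⊕1⊕1 = 1
Codeword: 1111110110101011001011101111111

1111110110101011001011101111111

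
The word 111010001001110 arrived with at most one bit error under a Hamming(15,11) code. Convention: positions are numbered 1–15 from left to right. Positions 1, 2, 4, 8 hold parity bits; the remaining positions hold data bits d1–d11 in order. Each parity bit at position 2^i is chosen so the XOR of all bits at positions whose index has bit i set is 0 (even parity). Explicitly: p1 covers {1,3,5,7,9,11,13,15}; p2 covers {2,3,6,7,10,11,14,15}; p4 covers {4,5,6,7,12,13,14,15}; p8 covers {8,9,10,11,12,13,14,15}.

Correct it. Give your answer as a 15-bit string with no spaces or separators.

110010001001110

s1 (pos 1,3,5,7,9,11,13,15): 1⊕1⊕1⊕0⊕1⊕0⊕1⊕0 = 1
s2 (pos 2,3,6,7,10,11,14,15): 1⊕1⊕0⊕0⊕0⊕0⊕1⊕0 = 1
s4 (pos 4,5,6,7,12,13,14,15): 0⊕1⊕0⊕0⊕1⊕1⊕1⊕0 = 0
s8 (pos 8,9,10,11,12,13,14,15): 0⊕1⊕0⊕0⊕1⊕1⊕1⊕0 = 0
Syndrome s8…s1 = 0011 → error at position 3.
Flip position 3: 111010001001110 → 110010001001110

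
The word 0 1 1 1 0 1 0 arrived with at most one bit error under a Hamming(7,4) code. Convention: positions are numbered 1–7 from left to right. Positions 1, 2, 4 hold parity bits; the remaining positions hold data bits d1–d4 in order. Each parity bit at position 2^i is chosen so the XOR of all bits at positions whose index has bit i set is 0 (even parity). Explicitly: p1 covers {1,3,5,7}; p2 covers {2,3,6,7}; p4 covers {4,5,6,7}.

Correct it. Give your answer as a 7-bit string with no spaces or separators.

0101010

s1 (pos 1,3,5,7): 0⊕1⊕0⊕0 = 1
s2 (pos 2,3,6,7): 1⊕1⊕1⊕0 = 1
s4 (pos 4,5,6,7): 1⊕0⊕1⊕0 = 0
Syndrome s4…s1 = 011 → error at position 3.
Flip position 3: 0111010 → 0101010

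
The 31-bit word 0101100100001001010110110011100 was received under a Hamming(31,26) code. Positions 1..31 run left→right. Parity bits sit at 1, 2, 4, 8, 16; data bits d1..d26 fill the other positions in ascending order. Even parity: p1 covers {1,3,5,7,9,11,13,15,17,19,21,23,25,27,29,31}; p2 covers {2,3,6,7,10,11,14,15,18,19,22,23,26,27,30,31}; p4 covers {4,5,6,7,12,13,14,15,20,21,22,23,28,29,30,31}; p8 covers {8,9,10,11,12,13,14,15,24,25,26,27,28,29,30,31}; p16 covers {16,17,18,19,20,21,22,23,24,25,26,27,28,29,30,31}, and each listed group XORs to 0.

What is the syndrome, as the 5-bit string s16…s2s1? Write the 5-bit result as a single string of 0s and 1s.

s1 (pos 1,3,5,7,9,11,13,15,17,19,21,23,25,27,29,31): 0⊕0⊕1⊕0⊕0⊕0⊕1⊕0⊕0⊕0⊕1⊕1⊕0⊕1⊕1⊕0 = 0
s2 (pos 2,3,6,7,10,11,14,15,18,19,22,23,26,27,30,31): 1⊕0⊕0⊕0⊕0⊕0⊕0⊕0⊕1⊕0⊕0⊕1⊕0⊕1⊕0⊕0 = 0
s4 (pos 4,5,6,7,12,13,14,15,20,21,22,23,28,29,30,31): 1⊕1⊕0⊕0⊕0⊕1⊕0⊕0⊕1⊕1⊕0⊕1⊕1⊕1⊕0⊕0 = 0
s8 (pos 8,9,10,11,12,13,14,15,24,25,26,27,28,29,30,31): 1⊕0⊕0⊕0⊕0⊕1⊕0⊕0⊕1⊕0⊕0⊕1⊕1⊕1⊕0⊕0 = 0
s16 (pos 16,17,18,19,20,21,22,23,24,25,26,27,28,29,30,31): 1⊕0⊕1⊕0⊕1⊕1⊕0⊕1⊕1⊕0⊕0⊕1⊕1⊕1⊕0⊕0 = 1
Syndrome s16…s1 = 10000 → error at position 16.

10000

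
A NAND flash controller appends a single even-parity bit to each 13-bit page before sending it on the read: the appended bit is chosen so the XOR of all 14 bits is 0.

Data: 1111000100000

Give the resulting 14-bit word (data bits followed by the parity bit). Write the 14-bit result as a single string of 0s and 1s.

11110001000001

XOR of the 13 data bits: 1⊕1⊕1⊕1⊕0⊕0⊕0⊕1⊕0⊕0⊕0⊕0⊕0 = 1
Parity bit = 1 (so all 14 bits XOR to 0).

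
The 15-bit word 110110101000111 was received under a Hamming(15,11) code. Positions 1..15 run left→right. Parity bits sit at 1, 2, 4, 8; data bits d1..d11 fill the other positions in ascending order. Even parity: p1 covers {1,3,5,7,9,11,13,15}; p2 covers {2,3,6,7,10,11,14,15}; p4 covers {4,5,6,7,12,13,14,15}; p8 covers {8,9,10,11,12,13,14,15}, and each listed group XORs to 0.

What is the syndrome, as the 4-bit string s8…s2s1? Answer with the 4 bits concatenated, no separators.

0000

s1 (pos 1,3,5,7,9,11,13,15): 1⊕0⊕1⊕1⊕1⊕0⊕1⊕1 = 0
s2 (pos 2,3,6,7,10,11,14,15): 1⊕0⊕0⊕1⊕0⊕0⊕1⊕1 = 0
s4 (pos 4,5,6,7,12,13,14,15): 1⊕1⊕0⊕1⊕0⊕1⊕1⊕1 = 0
s8 (pos 8,9,10,11,12,13,14,15): 0⊕1⊕0⊕0⊕0⊕1⊕1⊕1 = 0
Syndrome s8…s1 = 0000 → no error.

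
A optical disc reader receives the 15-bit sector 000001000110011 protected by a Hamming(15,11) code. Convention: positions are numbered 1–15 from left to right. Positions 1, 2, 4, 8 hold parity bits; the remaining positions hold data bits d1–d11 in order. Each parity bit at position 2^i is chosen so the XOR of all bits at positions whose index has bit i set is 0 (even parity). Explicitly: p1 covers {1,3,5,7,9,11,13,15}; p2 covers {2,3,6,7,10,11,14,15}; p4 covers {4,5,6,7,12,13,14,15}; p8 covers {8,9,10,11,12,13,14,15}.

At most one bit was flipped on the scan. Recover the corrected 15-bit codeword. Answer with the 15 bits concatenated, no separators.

000000000110011

s1 (pos 1,3,5,7,9,11,13,15): 0⊕0⊕0⊕0⊕0⊕1⊕0⊕1 = 0
s2 (pos 2,3,6,7,10,11,14,15): 0⊕0⊕1⊕0⊕1⊕1⊕1⊕1 = 1
s4 (pos 4,5,6,7,12,13,14,15): 0⊕0⊕1⊕0⊕0⊕0⊕1⊕1 = 1
s8 (pos 8,9,10,11,12,13,14,15): 0⊕0⊕1⊕1⊕0⊕0⊕1⊕1 = 0
Syndrome s8…s1 = 0110 → error at position 6.
Flip position 6: 000001000110011 → 000000000110011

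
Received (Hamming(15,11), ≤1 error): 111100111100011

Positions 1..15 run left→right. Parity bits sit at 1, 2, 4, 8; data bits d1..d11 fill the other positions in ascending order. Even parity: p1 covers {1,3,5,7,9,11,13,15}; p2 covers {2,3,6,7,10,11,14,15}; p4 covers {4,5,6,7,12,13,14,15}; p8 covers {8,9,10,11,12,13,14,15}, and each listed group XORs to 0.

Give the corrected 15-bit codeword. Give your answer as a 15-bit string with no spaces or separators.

111100110100011

s1 (pos 1,3,5,7,9,11,13,15): 1⊕1⊕0⊕1⊕1⊕0⊕0⊕1 = 1
s2 (pos 2,3,6,7,10,11,14,15): 1⊕1⊕0⊕1⊕1⊕0⊕1⊕1 = 0
s4 (pos 4,5,6,7,12,13,14,15): 1⊕0⊕0⊕1⊕0⊕0⊕1⊕1 = 0
s8 (pos 8,9,10,11,12,13,14,15): 1⊕1⊕1⊕0⊕0⊕0⊕1⊕1 = 1
Syndrome s8…s1 = 1001 → error at position 9.
Flip position 9: 111100111100011 → 111100110100011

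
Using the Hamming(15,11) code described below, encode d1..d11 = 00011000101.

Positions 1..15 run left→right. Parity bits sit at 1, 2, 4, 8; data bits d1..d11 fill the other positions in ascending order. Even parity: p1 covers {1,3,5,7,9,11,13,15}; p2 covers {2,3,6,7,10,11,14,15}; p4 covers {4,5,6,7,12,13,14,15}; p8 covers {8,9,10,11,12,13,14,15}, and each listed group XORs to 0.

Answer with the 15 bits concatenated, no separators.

Place data at non-parity positions: p1 p2 0 p4 0 0 1 p8 1 0 0 0 1 0 1
p1 (pos 1,3,5,7,9,11,13,15): XOR of data positions = 0⊕0⊕1⊕1⊕0⊕1⊕1 = 0
p2 (pos 2,3,6,7,10,11,14,15): XOR of data positions = 0⊕0⊕1⊕0⊕0⊕0⊕1 = 0
p4 (pos 4,5,6,7,12,13,14,15): XOR of data positions = 0⊕0⊕1⊕0⊕1⊕0⊕1 = 1
p8 (pos 8,9,10,11,12,13,14,15): XOR of data positions = 1⊕0⊕0⊕0⊕1⊕0⊕1 = 1
Codeword: 000100111000101

000100111000101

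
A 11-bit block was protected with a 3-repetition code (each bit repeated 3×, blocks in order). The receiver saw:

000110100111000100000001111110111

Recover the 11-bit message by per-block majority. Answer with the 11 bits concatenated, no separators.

01010000111

Block 1 (000): 0 ones → 0
Block 2 (110): 2 ones → 1
Block 3 (100): 1 one → 0
Block 4 (111): 3 ones → 1
Block 5 (000): 0 ones → 0
Block 6 (100): 1 one → 0
Block 7 (000): 0 ones → 0
Block 8 (001): 1 one → 0
Block 9 (111): 3 ones → 1
Block 10 (110): 2 ones → 1
Block 11 (111): 3 ones → 1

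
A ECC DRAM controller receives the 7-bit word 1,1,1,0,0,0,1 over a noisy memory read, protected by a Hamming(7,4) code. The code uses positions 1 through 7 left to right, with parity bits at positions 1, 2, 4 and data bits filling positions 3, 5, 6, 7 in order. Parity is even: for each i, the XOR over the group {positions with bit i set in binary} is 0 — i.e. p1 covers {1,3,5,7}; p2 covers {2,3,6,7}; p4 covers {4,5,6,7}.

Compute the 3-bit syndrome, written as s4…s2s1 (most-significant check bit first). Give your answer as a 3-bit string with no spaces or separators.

111

s1 (pos 1,3,5,7): 1⊕1⊕0⊕1 = 1
s2 (pos 2,3,6,7): 1⊕1⊕0⊕1 = 1
s4 (pos 4,5,6,7): 0⊕0⊕0⊕1 = 1
Syndrome s4…s1 = 111 → error at position 7.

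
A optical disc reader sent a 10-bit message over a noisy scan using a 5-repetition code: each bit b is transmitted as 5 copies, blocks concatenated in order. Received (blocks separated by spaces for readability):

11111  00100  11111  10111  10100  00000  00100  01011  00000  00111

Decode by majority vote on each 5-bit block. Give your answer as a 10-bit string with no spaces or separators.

Block 1 (11111): 5 ones → 1
Block 2 (00100): 1 one → 0
Block 3 (11111): 5 ones → 1
Block 4 (10111): 4 ones → 1
Block 5 (10100): 2 ones → 0
Block 6 (00000): 0 ones → 0
Block 7 (00100): 1 one → 0
Block 8 (01011): 3 ones → 1
Block 9 (00000): 0 ones → 0
Block 10 (00111): 3 ones → 1

1011000101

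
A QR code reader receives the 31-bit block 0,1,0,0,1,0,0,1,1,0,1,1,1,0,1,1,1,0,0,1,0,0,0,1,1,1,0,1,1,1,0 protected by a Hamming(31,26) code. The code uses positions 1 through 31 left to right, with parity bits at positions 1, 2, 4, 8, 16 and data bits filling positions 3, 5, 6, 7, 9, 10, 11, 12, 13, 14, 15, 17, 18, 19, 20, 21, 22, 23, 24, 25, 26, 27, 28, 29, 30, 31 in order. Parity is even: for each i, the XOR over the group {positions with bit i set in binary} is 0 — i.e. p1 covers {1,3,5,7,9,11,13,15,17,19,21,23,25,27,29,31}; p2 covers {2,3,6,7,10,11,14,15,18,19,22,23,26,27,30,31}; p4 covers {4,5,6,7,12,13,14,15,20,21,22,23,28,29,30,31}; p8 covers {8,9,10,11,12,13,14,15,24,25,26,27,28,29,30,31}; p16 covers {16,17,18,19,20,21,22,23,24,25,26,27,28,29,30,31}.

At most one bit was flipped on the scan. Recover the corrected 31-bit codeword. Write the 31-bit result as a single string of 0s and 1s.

0100100110111011110100011101110

s1 (pos 1,3,5,7,9,11,13,15,17,19,21,23,25,27,29,31): 0⊕0⊕1⊕0⊕1⊕1⊕1⊕1⊕1⊕0⊕0⊕0⊕1⊕0⊕1⊕0 = 0
s2 (pos 2,3,6,7,10,11,14,15,18,19,22,23,26,27,30,31): 1⊕0⊕0⊕0⊕0⊕1⊕0⊕1⊕0⊕0⊕0⊕0⊕1⊕0⊕1⊕0 = 1
s4 (pos 4,5,6,7,12,13,14,15,20,21,22,23,28,29,30,31): 0⊕1⊕0⊕0⊕1⊕1⊕0⊕1⊕1⊕0⊕0⊕0⊕1⊕1⊕1⊕0 = 0
s8 (pos 8,9,10,11,12,13,14,15,24,25,26,27,28,29,30,31): 1⊕1⊕0⊕1⊕1⊕1⊕0⊕1⊕1⊕1⊕1⊕0⊕1⊕1⊕1⊕0 = 0
s16 (pos 16,17,18,19,20,21,22,23,24,25,26,27,28,29,30,31): 1⊕1⊕0⊕0⊕1⊕0⊕0⊕0⊕1⊕1⊕1⊕0⊕1⊕1⊕1⊕0 = 1
Syndrome s16…s1 = 10010 → error at position 18.
Flip position 18: 0100100110111011100100011101110 → 0100100110111011110100011101110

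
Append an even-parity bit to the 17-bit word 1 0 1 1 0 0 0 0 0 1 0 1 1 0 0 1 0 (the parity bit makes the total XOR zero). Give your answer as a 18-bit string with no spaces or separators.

101100000101100101

XOR of the 17 data bits: 1⊕0⊕1⊕1⊕0⊕0⊕0⊕0⊕0⊕1⊕0⊕1⊕1⊕0⊕0⊕1⊕0 = 1
Parity bit = 1 (so all 18 bits XOR to 0).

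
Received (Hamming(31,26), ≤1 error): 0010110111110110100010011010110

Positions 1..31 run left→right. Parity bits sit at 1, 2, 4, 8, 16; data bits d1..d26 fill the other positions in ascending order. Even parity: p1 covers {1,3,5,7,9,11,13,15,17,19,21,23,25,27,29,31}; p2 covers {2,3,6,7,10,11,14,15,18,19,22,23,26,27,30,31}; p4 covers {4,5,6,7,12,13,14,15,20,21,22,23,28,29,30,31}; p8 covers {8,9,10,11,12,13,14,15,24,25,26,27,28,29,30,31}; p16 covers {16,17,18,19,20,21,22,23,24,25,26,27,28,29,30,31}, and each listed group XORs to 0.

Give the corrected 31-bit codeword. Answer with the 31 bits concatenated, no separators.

s1 (pos 1,3,5,7,9,11,13,15,17,19,21,23,25,27,29,31): 0⊕1⊕1⊕0⊕1⊕1⊕0⊕1⊕1⊕0⊕1⊕0⊕1⊕1⊕1⊕0 = 0
s2 (pos 2,3,6,7,10,11,14,15,18,19,22,23,26,27,30,31): 0⊕1⊕1⊕0⊕1⊕1⊕1⊕1⊕0⊕0⊕0⊕0⊕0⊕1⊕1⊕0 = 0
s4 (pos 4,5,6,7,12,13,14,15,20,21,22,23,28,29,30,31): 0⊕1⊕1⊕0⊕1⊕0⊕1⊕1⊕0⊕1⊕0⊕0⊕0⊕1⊕1⊕0 = 0
s8 (pos 8,9,10,11,12,13,14,15,24,25,26,27,28,29,30,31): 1⊕1⊕1⊕1⊕1⊕0⊕1⊕1⊕1⊕1⊕0⊕1⊕0⊕1⊕1⊕0 = 0
s16 (pos 16,17,18,19,20,21,22,23,24,25,26,27,28,29,30,31): 0⊕1⊕0⊕0⊕0⊕1⊕0⊕0⊕1⊕1⊕0⊕1⊕0⊕1⊕1⊕0 = 1
Syndrome s16…s1 = 10000 → error at position 16.
Flip position 16: 0010110111110110100010011010110 → 0010110111110111100010011010110

0010110111110111100010011010110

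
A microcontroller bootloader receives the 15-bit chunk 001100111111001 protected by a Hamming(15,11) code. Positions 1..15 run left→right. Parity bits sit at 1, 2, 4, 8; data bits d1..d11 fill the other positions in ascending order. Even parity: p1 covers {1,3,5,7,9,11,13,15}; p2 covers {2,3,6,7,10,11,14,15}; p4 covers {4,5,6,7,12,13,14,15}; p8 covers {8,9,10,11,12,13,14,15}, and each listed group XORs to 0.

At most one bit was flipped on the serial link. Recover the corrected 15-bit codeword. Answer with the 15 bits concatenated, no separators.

000100111111001

s1 (pos 1,3,5,7,9,11,13,15): 0⊕1⊕0⊕1⊕1⊕1⊕0⊕1 = 1
s2 (pos 2,3,6,7,10,11,14,15): 0⊕1⊕0⊕1⊕1⊕1⊕0⊕1 = 1
s4 (pos 4,5,6,7,12,13,14,15): 1⊕0⊕0⊕1⊕1⊕0⊕0⊕1 = 0
s8 (pos 8,9,10,11,12,13,14,15): 1⊕1⊕1⊕1⊕1⊕0⊕0⊕1 = 0
Syndrome s8…s1 = 0011 → error at position 3.
Flip position 3: 001100111111001 → 000100111111001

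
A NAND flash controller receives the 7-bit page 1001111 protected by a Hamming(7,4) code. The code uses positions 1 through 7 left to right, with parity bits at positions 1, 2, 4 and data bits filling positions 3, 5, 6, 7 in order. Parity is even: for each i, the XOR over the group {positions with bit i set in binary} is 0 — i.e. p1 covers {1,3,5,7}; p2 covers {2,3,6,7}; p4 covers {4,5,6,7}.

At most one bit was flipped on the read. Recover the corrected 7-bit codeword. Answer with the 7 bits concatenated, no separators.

0001111

s1 (pos 1,3,5,7): 1⊕0⊕1⊕1 = 1
s2 (pos 2,3,6,7): 0⊕0⊕1⊕1 = 0
s4 (pos 4,5,6,7): 1⊕1⊕1⊕1 = 0
Syndrome s4…s1 = 001 → error at position 1.
Flip position 1: 1001111 → 0001111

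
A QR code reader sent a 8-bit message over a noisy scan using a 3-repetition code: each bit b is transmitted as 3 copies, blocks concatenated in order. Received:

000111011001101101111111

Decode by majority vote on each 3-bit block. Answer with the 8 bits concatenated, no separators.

Block 1 (000): 0 ones → 0
Block 2 (111): 3 ones → 1
Block 3 (011): 2 ones → 1
Block 4 (001): 1 one → 0
Block 5 (101): 2 ones → 1
Block 6 (101): 2 ones → 1
Block 7 (111): 3 ones → 1
Block 8 (111): 3 ones → 1

01101111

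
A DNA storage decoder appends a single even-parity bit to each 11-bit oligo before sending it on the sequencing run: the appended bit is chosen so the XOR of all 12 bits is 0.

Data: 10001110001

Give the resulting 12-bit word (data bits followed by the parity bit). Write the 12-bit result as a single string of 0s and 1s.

100011100011

XOR of the 11 data bits: 1⊕0⊕0⊕0⊕1⊕1⊕1⊕0⊕0⊕0⊕1 = 1
Parity bit = 1 (so all 12 bits XOR to 0).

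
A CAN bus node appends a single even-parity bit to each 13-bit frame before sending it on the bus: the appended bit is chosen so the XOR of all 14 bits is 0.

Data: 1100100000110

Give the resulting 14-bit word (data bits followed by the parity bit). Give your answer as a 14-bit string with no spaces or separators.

11001000001101

XOR of the 13 data bits: 1⊕1⊕0⊕0⊕1⊕0⊕0⊕0⊕0⊕0⊕1⊕1⊕0 = 1
Parity bit = 1 (so all 14 bits XOR to 0).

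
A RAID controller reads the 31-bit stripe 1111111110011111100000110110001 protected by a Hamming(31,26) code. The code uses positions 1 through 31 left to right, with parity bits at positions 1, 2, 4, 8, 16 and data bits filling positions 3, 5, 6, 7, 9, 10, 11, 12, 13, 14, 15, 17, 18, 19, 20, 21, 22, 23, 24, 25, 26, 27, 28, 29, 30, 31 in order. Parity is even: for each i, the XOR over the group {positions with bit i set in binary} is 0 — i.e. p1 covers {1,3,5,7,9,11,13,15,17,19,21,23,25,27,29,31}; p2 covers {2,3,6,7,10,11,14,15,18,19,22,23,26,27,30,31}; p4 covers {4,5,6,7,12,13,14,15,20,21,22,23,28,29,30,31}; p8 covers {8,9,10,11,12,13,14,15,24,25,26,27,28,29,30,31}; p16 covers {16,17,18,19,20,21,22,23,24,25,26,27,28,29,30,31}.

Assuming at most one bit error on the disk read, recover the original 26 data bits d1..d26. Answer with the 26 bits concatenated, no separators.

11111001111000000110110001

s1 (pos 1,3,5,7,9,11,13,15,17,19,21,23,25,27,29,31): 1⊕1⊕1⊕1⊕1⊕0⊕1⊕1⊕1⊕0⊕0⊕1⊕0⊕1⊕0⊕1 = 1
s2 (pos 2,3,6,7,10,11,14,15,18,19,22,23,26,27,30,31): 1⊕1⊕1⊕1⊕0⊕0⊕1⊕1⊕0⊕0⊕0⊕1⊕1⊕1⊕0⊕1 = 0
s4 (pos 4,5,6,7,12,13,14,15,20,21,22,23,28,29,30,31): 1⊕1⊕1⊕1⊕1⊕1⊕1⊕1⊕0⊕0⊕0⊕1⊕0⊕0⊕0⊕1 = 0
s8 (pos 8,9,10,11,12,13,14,15,24,25,26,27,28,29,30,31): 1⊕1⊕0⊕0⊕1⊕1⊕1⊕1⊕1⊕0⊕1⊕1⊕0⊕0⊕0⊕1 = 0
s16 (pos 16,17,18,19,20,21,22,23,24,25,26,27,28,29,30,31): 1⊕1⊕0⊕0⊕0⊕0⊕0⊕1⊕1⊕0⊕1⊕1⊕0⊕0⊕0⊕1 = 1
Syndrome s16…s1 = 10001 → error at position 17.
Flip position 17: 1111111110011111100000110110001 → 1111111110011111000000110110001
Read data bits from positions 3,5,6,7,9,10,11,12,13,14,15,17,18,19,20,21,22,23,24,25,26,27,28,29,30,31: 11111001111000000110110001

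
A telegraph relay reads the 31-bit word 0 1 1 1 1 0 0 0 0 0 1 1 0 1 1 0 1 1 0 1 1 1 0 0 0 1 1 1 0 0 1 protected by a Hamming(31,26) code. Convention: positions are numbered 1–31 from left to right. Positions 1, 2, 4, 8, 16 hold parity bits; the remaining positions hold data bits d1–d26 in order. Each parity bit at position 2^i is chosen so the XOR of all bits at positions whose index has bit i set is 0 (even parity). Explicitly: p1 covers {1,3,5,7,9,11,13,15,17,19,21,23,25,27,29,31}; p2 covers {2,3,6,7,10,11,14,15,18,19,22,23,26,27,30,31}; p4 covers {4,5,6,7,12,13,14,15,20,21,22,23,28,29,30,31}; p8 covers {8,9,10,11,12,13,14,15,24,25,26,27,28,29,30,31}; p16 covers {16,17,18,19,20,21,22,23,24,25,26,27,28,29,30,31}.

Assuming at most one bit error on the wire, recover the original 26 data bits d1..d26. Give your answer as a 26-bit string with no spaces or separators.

s1 (pos 1,3,5,7,9,11,13,15,17,19,21,23,25,27,29,31): 0⊕1⊕1⊕0⊕0⊕1⊕0⊕1⊕1⊕0⊕1⊕0⊕0⊕1⊕0⊕1 = 0
s2 (pos 2,3,6,7,10,11,14,15,18,19,22,23,26,27,30,31): 1⊕1⊕0⊕0⊕0⊕1⊕1⊕1⊕1⊕0⊕1⊕0⊕1⊕1⊕0⊕1 = 0
s4 (pos 4,5,6,7,12,13,14,15,20,21,22,23,28,29,30,31): 1⊕1⊕0⊕0⊕1⊕0⊕1⊕1⊕1⊕1⊕1⊕0⊕1⊕0⊕0⊕1 = 0
s8 (pos 8,9,10,11,12,13,14,15,24,25,26,27,28,29,30,31): 0⊕0⊕0⊕1⊕1⊕0⊕1⊕1⊕0⊕0⊕1⊕1⊕1⊕0⊕0⊕1 = 0
s16 (pos 16,17,18,19,20,21,22,23,24,25,26,27,28,29,30,31): 0⊕1⊕1⊕0⊕1⊕1⊕1⊕0⊕0⊕0⊕1⊕1⊕1⊕0⊕0⊕1 = 1
Syndrome s16…s1 = 10000 → error at position 16.
Flip position 16: 0111100000110110110111000111001 → 0111100000110111110111000111001
Read data bits from positions 3,5,6,7,9,10,11,12,13,14,15,17,18,19,20,21,22,23,24,25,26,27,28,29,30,31: 11000011011110111000111001

11000011011110111000111001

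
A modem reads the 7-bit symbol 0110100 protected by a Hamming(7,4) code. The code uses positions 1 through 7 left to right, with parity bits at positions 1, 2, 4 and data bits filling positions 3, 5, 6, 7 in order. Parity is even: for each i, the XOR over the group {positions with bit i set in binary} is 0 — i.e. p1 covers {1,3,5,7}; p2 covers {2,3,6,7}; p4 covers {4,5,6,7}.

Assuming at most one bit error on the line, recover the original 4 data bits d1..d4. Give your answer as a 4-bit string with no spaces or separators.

1100

s1 (pos 1,3,5,7): 0⊕1⊕1⊕0 = 0
s2 (pos 2,3,6,7): 1⊕1⊕0⊕0 = 0
s4 (pos 4,5,6,7): 0⊕1⊕0⊕0 = 1
Syndrome s4…s1 = 100 → error at position 4.
Flip position 4: 0110100 → 0111100
Read data bits from positions 3,5,6,7: 1100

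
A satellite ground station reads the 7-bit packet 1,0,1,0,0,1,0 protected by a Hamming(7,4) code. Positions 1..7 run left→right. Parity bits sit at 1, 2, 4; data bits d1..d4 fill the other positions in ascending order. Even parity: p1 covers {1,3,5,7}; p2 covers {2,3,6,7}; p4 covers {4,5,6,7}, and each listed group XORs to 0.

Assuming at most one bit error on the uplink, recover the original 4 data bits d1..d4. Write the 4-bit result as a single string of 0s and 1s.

1010

s1 (pos 1,3,5,7): 1⊕1⊕0⊕0 = 0
s2 (pos 2,3,6,7): 0⊕1⊕1⊕0 = 0
s4 (pos 4,5,6,7): 0⊕0⊕1⊕0 = 1
Syndrome s4…s1 = 100 → error at position 4.
Flip position 4: 1010010 → 1011010
Read data bits from positions 3,5,6,7: 1010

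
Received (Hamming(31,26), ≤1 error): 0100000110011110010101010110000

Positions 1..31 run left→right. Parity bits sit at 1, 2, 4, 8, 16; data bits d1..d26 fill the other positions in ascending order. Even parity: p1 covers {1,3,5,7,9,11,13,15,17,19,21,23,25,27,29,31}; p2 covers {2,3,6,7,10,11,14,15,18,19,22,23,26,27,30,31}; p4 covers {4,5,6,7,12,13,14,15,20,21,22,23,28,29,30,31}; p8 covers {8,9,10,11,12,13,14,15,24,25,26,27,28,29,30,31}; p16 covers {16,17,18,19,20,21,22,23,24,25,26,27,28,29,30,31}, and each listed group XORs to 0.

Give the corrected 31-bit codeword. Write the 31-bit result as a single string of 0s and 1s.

s1 (pos 1,3,5,7,9,11,13,15,17,19,21,23,25,27,29,31): 0⊕0⊕0⊕0⊕1⊕0⊕1⊕1⊕0⊕0⊕0⊕0⊕0⊕1⊕0⊕0 = 0
s2 (pos 2,3,6,7,10,11,14,15,18,19,22,23,26,27,30,31): 1⊕0⊕0⊕0⊕0⊕0⊕1⊕1⊕1⊕0⊕1⊕0⊕1⊕1⊕0⊕0 = 1
s4 (pos 4,5,6,7,12,13,14,15,20,21,22,23,28,29,30,31): 0⊕0⊕0⊕0⊕1⊕1⊕1⊕1⊕1⊕0⊕1⊕0⊕0⊕0⊕0⊕0 = 0
s8 (pos 8,9,10,11,12,13,14,15,24,25,26,27,28,29,30,31): 1⊕1⊕0⊕0⊕1⊕1⊕1⊕1⊕1⊕0⊕1⊕1⊕0⊕0⊕0⊕0 = 1
s16 (pos 16,17,18,19,20,21,22,23,24,25,26,27,28,29,30,31): 0⊕0⊕1⊕0⊕1⊕0⊕1⊕0⊕1⊕0⊕1⊕1⊕0⊕0⊕0⊕0 = 0
Syndrome s16…s1 = 01010 → error at position 10.
Flip position 10: 0100000110011110010101010110000 → 0100000111011110010101010110000

0100000111011110010101010110000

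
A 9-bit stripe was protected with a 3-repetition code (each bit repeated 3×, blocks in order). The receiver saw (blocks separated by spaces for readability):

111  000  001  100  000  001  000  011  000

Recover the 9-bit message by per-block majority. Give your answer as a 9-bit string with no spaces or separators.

Block 1 (111): 3 ones → 1
Block 2 (000): 0 ones → 0
Block 3 (001): 1 one → 0
Block 4 (100): 1 one → 0
Block 5 (000): 0 ones → 0
Block 6 (001): 1 one → 0
Block 7 (000): 0 ones → 0
Block 8 (011): 2 ones → 1
Block 9 (000): 0 ones → 0

100000010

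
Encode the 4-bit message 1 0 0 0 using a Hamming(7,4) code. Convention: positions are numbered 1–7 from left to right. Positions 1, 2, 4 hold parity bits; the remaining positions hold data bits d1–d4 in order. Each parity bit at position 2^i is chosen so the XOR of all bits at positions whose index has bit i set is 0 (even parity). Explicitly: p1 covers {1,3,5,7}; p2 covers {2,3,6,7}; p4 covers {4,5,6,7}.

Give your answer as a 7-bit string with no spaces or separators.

1110000

Place data at non-parity positions: p1 p2 1 p4 0 0 0
p1 (pos 1,3,5,7): XOR of data positions = 1⊕0⊕0 = 1
p2 (pos 2,3,6,7): XOR of data positions = 1⊕0⊕0 = 1
p4 (pos 4,5,6,7): XOR of data positions = 0⊕0⊕0 = 0
Codeword: 1110000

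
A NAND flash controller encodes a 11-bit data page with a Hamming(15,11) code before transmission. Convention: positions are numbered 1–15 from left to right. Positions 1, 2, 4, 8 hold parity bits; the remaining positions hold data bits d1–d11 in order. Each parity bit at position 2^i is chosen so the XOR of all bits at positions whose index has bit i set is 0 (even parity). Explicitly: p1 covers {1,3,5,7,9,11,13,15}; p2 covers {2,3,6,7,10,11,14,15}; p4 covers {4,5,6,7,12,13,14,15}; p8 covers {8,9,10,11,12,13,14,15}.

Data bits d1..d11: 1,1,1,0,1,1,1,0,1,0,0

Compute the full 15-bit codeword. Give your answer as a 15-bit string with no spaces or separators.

101111001110100

Place data at non-parity positions: p1 p2 1 p4 1 1 0 p8 1 1 1 0 1 0 0
p1 (pos 1,3,5,7,9,11,13,15): XOR of data positions = 1⊕1⊕0⊕1⊕1⊕1⊕0 = 1
p2 (pos 2,3,6,7,10,11,14,15): XOR of data positions = 1⊕1⊕0⊕1⊕1⊕0⊕0 = 0
p4 (pos 4,5,6,7,12,13,14,15): XOR of data positions = 1⊕1⊕0⊕0⊕1⊕0⊕0 = 1
p8 (pos 8,9,10,11,12,13,14,15): XOR of data positions = 1⊕1⊕1⊕0⊕1⊕0⊕0 = 0
Codeword: 101111001110100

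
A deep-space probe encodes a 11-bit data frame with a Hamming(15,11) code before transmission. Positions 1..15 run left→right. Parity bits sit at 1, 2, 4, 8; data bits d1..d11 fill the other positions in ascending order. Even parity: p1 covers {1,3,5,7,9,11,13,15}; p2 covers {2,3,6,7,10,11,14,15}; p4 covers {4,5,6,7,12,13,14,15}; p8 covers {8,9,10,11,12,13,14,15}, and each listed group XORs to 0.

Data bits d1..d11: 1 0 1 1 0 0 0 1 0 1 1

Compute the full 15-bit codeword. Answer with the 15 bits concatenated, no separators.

Place data at non-parity positions: p1 p2 1 p4 0 1 1 p8 0 0 0 1 0 1 1
p1 (pos 1,3,5,7,9,11,13,15): XOR of data positions = 1⊕0⊕1⊕0⊕0⊕0⊕1 = 1
p2 (pos 2,3,6,7,10,11,14,15): XOR of data positions = 1⊕1⊕1⊕0⊕0⊕1⊕1 = 1
p4 (pos 4,5,6,7,12,13,14,15): XOR of data positions = 0⊕1⊕1⊕1⊕0⊕1⊕1 = 1
p8 (pos 8,9,10,11,12,13,14,15): XOR of data positions = 0⊕0⊕0⊕1⊕0⊕1⊕1 = 1
Codeword: 111101110001011

111101110001011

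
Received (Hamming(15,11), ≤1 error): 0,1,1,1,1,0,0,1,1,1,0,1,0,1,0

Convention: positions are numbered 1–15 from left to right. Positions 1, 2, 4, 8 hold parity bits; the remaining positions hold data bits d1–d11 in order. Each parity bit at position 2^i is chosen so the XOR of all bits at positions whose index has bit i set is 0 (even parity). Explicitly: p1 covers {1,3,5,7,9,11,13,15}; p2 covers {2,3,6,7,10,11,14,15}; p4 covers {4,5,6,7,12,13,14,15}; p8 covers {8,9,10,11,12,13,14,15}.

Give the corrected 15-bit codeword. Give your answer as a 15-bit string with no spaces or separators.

s1 (pos 1,3,5,7,9,11,13,15): 0⊕1⊕1⊕0⊕1⊕0⊕0⊕0 = 1
s2 (pos 2,3,6,7,10,11,14,15): 1⊕1⊕0⊕0⊕1⊕0⊕1⊕0 = 0
s4 (pos 4,5,6,7,12,13,14,15): 1⊕1⊕0⊕0⊕1⊕0⊕1⊕0 = 0
s8 (pos 8,9,10,11,12,13,14,15): 1⊕1⊕1⊕0⊕1⊕0⊕1⊕0 = 1
Syndrome s8…s1 = 1001 → error at position 9.
Flip position 9: 011110011101010 → 011110010101010

011110010101010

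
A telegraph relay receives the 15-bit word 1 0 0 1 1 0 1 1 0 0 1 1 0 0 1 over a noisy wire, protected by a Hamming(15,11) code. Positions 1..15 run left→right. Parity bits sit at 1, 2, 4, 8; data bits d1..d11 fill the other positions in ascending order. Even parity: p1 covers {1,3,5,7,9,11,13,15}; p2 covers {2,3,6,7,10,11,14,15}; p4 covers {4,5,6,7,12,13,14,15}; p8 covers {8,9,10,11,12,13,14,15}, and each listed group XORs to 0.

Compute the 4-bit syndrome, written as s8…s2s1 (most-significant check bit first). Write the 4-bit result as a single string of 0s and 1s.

s1 (pos 1,3,5,7,9,11,13,15): 1⊕0⊕1⊕1⊕0⊕1⊕0⊕1 = 1
s2 (pos 2,3,6,7,10,11,14,15): 0⊕0⊕0⊕1⊕0⊕1⊕0⊕1 = 1
s4 (pos 4,5,6,7,12,13,14,15): 1⊕1⊕0⊕1⊕1⊕0⊕0⊕1 = 1
s8 (pos 8,9,10,11,12,13,14,15): 1⊕0⊕0⊕1⊕1⊕0⊕0⊕1 = 0
Syndrome s8…s1 = 0111 → error at position 7.

0111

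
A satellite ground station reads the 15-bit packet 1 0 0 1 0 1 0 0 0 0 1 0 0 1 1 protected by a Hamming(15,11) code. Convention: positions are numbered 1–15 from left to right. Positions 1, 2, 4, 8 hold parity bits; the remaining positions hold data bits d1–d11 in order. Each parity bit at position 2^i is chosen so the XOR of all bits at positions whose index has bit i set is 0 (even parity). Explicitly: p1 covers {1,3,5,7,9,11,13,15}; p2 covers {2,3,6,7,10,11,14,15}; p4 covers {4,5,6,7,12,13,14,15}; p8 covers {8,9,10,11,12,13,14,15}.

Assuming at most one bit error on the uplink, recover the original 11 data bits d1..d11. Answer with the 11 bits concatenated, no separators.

00101010011

s1 (pos 1,3,5,7,9,11,13,15): 1⊕0⊕0⊕0⊕0⊕1⊕0⊕1 = 1
s2 (pos 2,3,6,7,10,11,14,15): 0⊕0⊕1⊕0⊕0⊕1⊕1⊕1 = 0
s4 (pos 4,5,6,7,12,13,14,15): 1⊕0⊕1⊕0⊕0⊕0⊕1⊕1 = 0
s8 (pos 8,9,10,11,12,13,14,15): 0⊕0⊕0⊕1⊕0⊕0⊕1⊕1 = 1
Syndrome s8…s1 = 1001 → error at position 9.
Flip position 9: 100101000010011 → 100101001010011
Read data bits from positions 3,5,6,7,9,10,11,12,13,14,15: 00101010011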